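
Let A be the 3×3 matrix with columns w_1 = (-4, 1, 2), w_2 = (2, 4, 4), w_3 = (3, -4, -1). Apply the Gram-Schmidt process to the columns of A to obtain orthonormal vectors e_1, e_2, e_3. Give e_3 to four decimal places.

e_1 = w_1/‖w_1‖ = (-4, 1, 2)/4.5826 = (-0.8729, 0.2182, 0.4364).
r_{12} = e_1·w_2 = 0.8729.
u_2 = w_2 − 0.8729·e_1 = (2.7619, 3.8095, 3.6190).
‖u_2‖ = 5.9362, so e_2 = (0.4653, 0.6417, 0.6097).
r_{13} = e_1·w_3 = -3.9279; r_{23} = e_2·w_3 = -1.7809.
u_3 = w_3 + 3.9279·e_1 + 1.7809·e_2 = (0.4000, -2.0000, 1.8000).
‖u_3‖ = 2.7203, so e_3 = (0.1470, -0.7352, 0.6617).

e_3 = (0.1470, -0.7352, 0.6617)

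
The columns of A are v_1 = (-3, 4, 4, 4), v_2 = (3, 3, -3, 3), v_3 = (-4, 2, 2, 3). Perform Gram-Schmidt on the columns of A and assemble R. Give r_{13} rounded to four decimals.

r_{13} = 5.2981

q_1 = v_1/‖v_1‖ = (-3, 4, 4, 4)/7.5498 = (-0.3974, 0.5298, 0.5298, 0.5298).
r_{13} = q_1·v_3 = 5.2981.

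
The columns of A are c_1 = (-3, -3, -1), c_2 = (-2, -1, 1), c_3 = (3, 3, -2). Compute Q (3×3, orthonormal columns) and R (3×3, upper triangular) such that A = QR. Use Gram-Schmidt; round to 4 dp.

Q = [[-0.6882, -0.4542, -0.5657], [-0.6882, 0.1622, 0.7071], [-0.2294, 0.8760, -0.4243]], R = [[4.3589, 1.8353, -3.6707], [0.0000, 1.6222, -2.6280], [0.0000, 0.0000, 1.2728]]

c_1 = (-3, -3, -1); ‖c_1‖ = 4.3589, so q_1 = (-0.6882, -0.6882, -0.2294).
q_1·c_2 = (-0.6882)·(-2) + (-0.6882)·(-1) + (-0.2294)·1 = 1.8353.
u_2 = c_2 − 1.8353·q_1 = (-0.7368, 0.2632, 1.4211).
‖u_2‖ = 1.6222, so q_2 = (-0.4542, 0.1622, 0.8760).
q_1·c_3 = (-0.6882)·3 + (-0.6882)·3 + (-0.2294)·(-2) = -3.6707; q_2·c_3 = (-0.4542)·3 + 0.1622·3 + 0.8760·(-2) = -2.6280.
u_3 = c_3 + 3.6707·q_1 + 2.6280·q_2 = (-0.7200, 0.9000, -0.5400).
‖u_3‖ = 1.2728, so q_3 = (-0.5657, 0.7071, -0.4243).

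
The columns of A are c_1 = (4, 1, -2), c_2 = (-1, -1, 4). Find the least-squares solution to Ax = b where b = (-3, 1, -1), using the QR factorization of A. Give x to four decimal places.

e_1 = c_1/‖c_1‖ = (4, 1, -2)/4.5826 = (0.8729, 0.2182, -0.4364).
r_{12} = e_1·c_2 = -2.8368.
u_2 = c_2 + 2.8368·e_1 = (1.4762, -0.3810, 2.7619).
‖u_2‖ = 3.1547, so e_2 = (0.4679, -0.1208, 0.8755).
Qᵀb = (-1.9640, -2.4000).
Back-substitute: x_2 = -2.4000/3.1547 = -0.7608.
x_1 = (-1.9640 + 2.8368·(-0.7608))/4.5826 = -0.8995.

x = (-0.8995, -0.7608)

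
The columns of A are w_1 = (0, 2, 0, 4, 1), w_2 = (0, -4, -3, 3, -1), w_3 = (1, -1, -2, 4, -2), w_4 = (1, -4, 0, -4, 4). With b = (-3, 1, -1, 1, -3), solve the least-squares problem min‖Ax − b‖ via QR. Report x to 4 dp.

e_1 = w_1/‖w_1‖ = (0, 2, 0, 4, 1)/4.5826 = (0.0000, 0.4364, 0.0000, 0.8729, 0.2182).
r_{12} = e_1·w_2 = 0.6547.
u_2 = w_2 − 0.6547·e_1 = (0.0000, -4.2857, -3.0000, 2.4286, -1.1429).
‖u_2‖ = 5.8797, so e_2 = (0.0000, -0.7289, -0.5102, 0.4130, -0.1944).
r_{13} = e_1·w_3 = 2.6186; r_{23} = e_2·w_3 = 3.7903.
u_3 = w_3 − 2.6186·e_1 − 3.7903·e_2 = (1.0000, 0.6198, -0.0661, 0.1488, -1.8347).
‖u_3‖ = 2.1856, so e_3 = (0.4575, 0.2836, -0.0303, 0.0681, -0.8395).
r_{14} = e_1·w_4 = -4.3644; r_{24} = e_2·w_4 = 0.4859; r_{34} = e_3·w_4 = -4.3069.
u_4 = w_4 + 4.3644·e_1 − 0.4859·e_2 + 4.3069·e_3 = (2.9706, -0.5196, 0.1176, -0.0980, 1.4314).
‖u_4‖ = 3.3417, so e_4 = (0.8890, -0.1555, 0.0352, -0.0293, 0.4283).
Qᵀb = (0.6547, 0.7775, 1.5277, -4.1719).
Back-substitute: x_4 = -4.1719/3.3417 = -1.2485.
x_3 = (1.5277 + 4.3069·(-1.2485))/2.1856 = -1.7612.
x_2 = (0.7775 − 3.7903·(-1.7612) − 0.4859·(-1.2485))/5.8797 = 1.3708.
x_1 = (0.6547 − 0.6547·1.3708 − 2.6186·(-1.7612) + 4.3644·(-1.2485))/4.5826 = -0.2356.

x = (-0.2356, 1.3708, -1.7612, -1.2485)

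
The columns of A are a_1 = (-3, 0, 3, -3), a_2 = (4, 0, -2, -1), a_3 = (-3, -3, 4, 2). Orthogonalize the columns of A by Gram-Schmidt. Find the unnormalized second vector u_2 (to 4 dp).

a_1 = (-3, 0, 3, -3); ‖a_1‖ = 5.1962, so q_1 = (-0.5774, 0.0000, 0.5774, -0.5774).
q_1·a_2 = (-0.5774)·4 + 0.0000·0 + 0.5774·(-2) + (-0.5774)·(-1) = -2.8868.
u_2 = a_2 + 2.8868·q_1 = (2.3333, 0.0000, -0.3333, -2.6667).

u_2 = (2.3333, 0.0000, -0.3333, -2.6667)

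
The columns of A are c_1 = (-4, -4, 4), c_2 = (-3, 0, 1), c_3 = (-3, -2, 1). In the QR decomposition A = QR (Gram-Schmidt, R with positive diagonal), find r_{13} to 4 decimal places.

q_1 = c_1/‖c_1‖ = (-4, -4, 4)/6.9282 = (-0.5774, -0.5774, 0.5774).
r_{13} = q_1·c_3 = 3.4641.

r_{13} = 3.4641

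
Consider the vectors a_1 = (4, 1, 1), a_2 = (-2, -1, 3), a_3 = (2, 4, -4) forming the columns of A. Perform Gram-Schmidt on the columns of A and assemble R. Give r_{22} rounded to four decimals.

e_1 = a_1/‖a_1‖ = (4, 1, 1)/4.2426 = (0.9428, 0.2357, 0.2357).
r_{12} = e_1·a_2 = -1.4142.
u_2 = a_2 + 1.4142·e_1 = (-0.6667, -0.6667, 3.3333).
r_{22} = ‖u_2‖ = 3.4641.

r_{22} = 3.4641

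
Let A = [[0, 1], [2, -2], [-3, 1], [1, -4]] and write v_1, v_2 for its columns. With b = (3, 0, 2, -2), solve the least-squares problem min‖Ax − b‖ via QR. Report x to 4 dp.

x = (-0.1765, 0.5027)

v_1 = (0, 2, -3, 1); ‖v_1‖ = 3.7417, so e_1 = (0.0000, 0.5345, -0.8018, 0.2673).
e_1·v_2 = 0.0000·1 + 0.5345·(-2) + (-0.8018)·1 + 0.2673·(-4) = -2.9399.
u_2 = v_2 + 2.9399·e_1 = (1.0000, -0.4286, -1.3571, -3.2143).
‖u_2‖ = 3.6547, so e_2 = (0.2736, -0.1173, -0.3713, -0.8795).
Qᵀb = (-2.1381, 1.8371).
Back-substitute: x_2 = 1.8371/3.6547 = 0.5027.
x_1 = (-2.1381 + 2.9399·0.5027)/3.7417 = -0.1765.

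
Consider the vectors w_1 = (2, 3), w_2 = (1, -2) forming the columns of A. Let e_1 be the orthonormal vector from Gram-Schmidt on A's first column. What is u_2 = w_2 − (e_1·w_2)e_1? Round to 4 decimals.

u_2 = (1.6154, -1.0769)

w_1 = (2, 3); ‖w_1‖ = 3.6056, so e_1 = (0.5547, 0.8321).
e_1·w_2 = 0.5547·1 + 0.8321·(-2) = -1.1094.
u_2 = w_2 + 1.1094·e_1 = (1.6154, -1.0769).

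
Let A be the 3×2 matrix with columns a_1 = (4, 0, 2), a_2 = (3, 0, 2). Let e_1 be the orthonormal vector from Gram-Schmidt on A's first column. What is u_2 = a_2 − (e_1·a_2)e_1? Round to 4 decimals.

e_1 = a_1/‖a_1‖ = (4, 0, 2)/4.4721 = (0.8944, 0.0000, 0.4472).
r_{12} = e_1·a_2 = 3.5777.
u_2 = a_2 − 3.5777·e_1 = (-0.2000, 0.0000, 0.4000).

u_2 = (-0.2000, 0.0000, 0.4000)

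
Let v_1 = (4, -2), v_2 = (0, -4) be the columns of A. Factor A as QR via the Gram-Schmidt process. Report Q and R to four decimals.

Q = [[0.8944, -0.4472], [-0.4472, -0.8944]], R = [[4.4721, 1.7889], [0.0000, 3.5777]]

e_1 = v_1/‖v_1‖ = (4, -2)/4.4721 = (0.8944, -0.4472).
r_{12} = e_1·v_2 = 1.7889.
u_2 = v_2 − 1.7889·e_1 = (-1.6000, -3.2000).
‖u_2‖ = 3.5777, so e_2 = (-0.4472, -0.8944).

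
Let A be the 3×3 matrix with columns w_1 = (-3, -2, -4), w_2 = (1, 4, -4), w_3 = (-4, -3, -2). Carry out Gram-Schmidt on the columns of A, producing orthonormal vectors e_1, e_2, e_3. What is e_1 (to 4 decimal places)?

e_1 = (-0.5571, -0.3714, -0.7428)

w_1 = (-3, -2, -4); ‖w_1‖ = 5.3852, so e_1 = (-0.5571, -0.3714, -0.7428).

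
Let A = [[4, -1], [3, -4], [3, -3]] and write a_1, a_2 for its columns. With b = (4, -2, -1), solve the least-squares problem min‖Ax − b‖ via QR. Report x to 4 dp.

a_1 = (4, 3, 3); ‖a_1‖ = 5.8310, so e_1 = (0.6860, 0.5145, 0.5145).
e_1·a_2 = 0.6860·(-1) + 0.5145·(-4) + 0.5145·(-3) = -4.2875.
u_2 = a_2 + 4.2875·e_1 = (1.9412, -1.7941, -0.7941).
‖u_2‖ = 2.7600, so e_2 = (0.7033, -0.6500, -0.2877).
Qᵀb = (1.2005, 4.4011).
Back-substitute: x_2 = 4.4011/2.7600 = 1.5946.
x_1 = (1.2005 + 4.2875·1.5946)/5.8310 = 1.3784.

x = (1.3784, 1.5946)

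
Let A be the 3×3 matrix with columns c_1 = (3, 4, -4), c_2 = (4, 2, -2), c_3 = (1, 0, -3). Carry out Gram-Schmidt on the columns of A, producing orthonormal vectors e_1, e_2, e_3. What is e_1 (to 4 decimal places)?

e_1 = (0.4685, 0.6247, -0.6247)

c_1 = (3, 4, -4); ‖c_1‖ = 6.4031, so e_1 = (0.4685, 0.6247, -0.6247).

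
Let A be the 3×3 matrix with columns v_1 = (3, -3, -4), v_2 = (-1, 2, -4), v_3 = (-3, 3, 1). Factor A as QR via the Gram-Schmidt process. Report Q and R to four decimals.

Q = [[0.5145, -0.3658, -0.7756], [-0.5145, 0.5919, -0.6205], [-0.6860, -0.7182, -0.1163]], R = [[5.8310, 1.2005, -3.7730], [0.0000, 4.4225, 2.1547], [0.0000, 0.0000, 0.3490]]

v_1 = (3, -3, -4); ‖v_1‖ = 5.8310, so e_1 = (0.5145, -0.5145, -0.6860).
e_1·v_2 = 0.5145·(-1) + (-0.5145)·2 + (-0.6860)·(-4) = 1.2005.
u_2 = v_2 − 1.2005·e_1 = (-1.6176, 2.6176, -3.1765).
‖u_2‖ = 4.4225, so e_2 = (-0.3658, 0.5919, -0.7182).
e_1·v_3 = 0.5145·(-3) + (-0.5145)·3 + (-0.6860)·1 = -3.7730; e_2·v_3 = (-0.3658)·(-3) + 0.5919·3 + (-0.7182)·1 = 2.1547.
u_3 = v_3 + 3.7730·e_1 − 2.1547·e_2 = (-0.2707, -0.2165, -0.0406).
‖u_3‖ = 0.3490, so e_3 = (-0.7756, -0.6205, -0.1163).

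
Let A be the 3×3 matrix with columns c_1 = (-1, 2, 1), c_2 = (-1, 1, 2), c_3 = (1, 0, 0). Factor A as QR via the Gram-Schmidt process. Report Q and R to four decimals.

Q = [[-0.4082, -0.1231, 0.9045], [0.8165, -0.4924, 0.3015], [0.4082, 0.8616, 0.3015]], R = [[2.4495, 2.0412, -0.4082], [0.0000, 1.3540, -0.1231], [0.0000, 0.0000, 0.9045]]

q_1 = c_1/‖c_1‖ = (-1, 2, 1)/2.4495 = (-0.4082, 0.8165, 0.4082).
r_{12} = q_1·c_2 = 2.0412.
u_2 = c_2 − 2.0412·q_1 = (-0.1667, -0.6667, 1.1667).
‖u_2‖ = 1.3540, so q_2 = (-0.1231, -0.4924, 0.8616).
r_{13} = q_1·c_3 = -0.4082; r_{23} = q_2·c_3 = -0.1231.
u_3 = c_3 + 0.4082·q_1 + 0.1231·q_2 = (0.8182, 0.2727, 0.2727).
‖u_3‖ = 0.9045, so q_3 = (0.9045, 0.3015, 0.3015).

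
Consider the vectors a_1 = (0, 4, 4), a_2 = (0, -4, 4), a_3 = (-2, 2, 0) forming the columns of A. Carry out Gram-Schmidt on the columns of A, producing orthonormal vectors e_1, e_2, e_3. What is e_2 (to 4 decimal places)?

e_2 = (0.0000, -0.7071, 0.7071)

a_1 = (0, 4, 4); ‖a_1‖ = 5.6569, so e_1 = (0.0000, 0.7071, 0.7071).
e_1·a_2 = 0.0000·0 + 0.7071·(-4) + 0.7071·4 = 0.0000.
u_2 = a_2 + 0.0000·e_1 = (0.0000, -4.0000, 4.0000).
‖u_2‖ = 5.6569, so e_2 = (0.0000, -0.7071, 0.7071).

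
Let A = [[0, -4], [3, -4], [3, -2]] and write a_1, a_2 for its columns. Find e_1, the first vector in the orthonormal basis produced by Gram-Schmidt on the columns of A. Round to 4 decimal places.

e_1 = (0.0000, 0.7071, 0.7071)

a_1 = (0, 3, 3); ‖a_1‖ = 4.2426, so e_1 = (0.0000, 0.7071, 0.7071).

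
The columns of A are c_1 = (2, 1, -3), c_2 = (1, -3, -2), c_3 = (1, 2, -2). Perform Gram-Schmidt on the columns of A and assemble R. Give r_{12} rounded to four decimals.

r_{12} = 1.3363

c_1 = (2, 1, -3); ‖c_1‖ = 3.7417, so q_1 = (0.5345, 0.2673, -0.8018).
r_{12} = q_1·c_2 = 1.3363.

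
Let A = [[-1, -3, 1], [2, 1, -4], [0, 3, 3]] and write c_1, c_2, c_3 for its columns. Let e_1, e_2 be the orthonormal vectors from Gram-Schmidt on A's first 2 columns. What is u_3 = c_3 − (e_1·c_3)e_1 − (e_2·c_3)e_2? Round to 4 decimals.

c_1 = (-1, 2, 0); ‖c_1‖ = 2.2361, so e_1 = (-0.4472, 0.8944, 0.0000).
e_1·c_2 = (-0.4472)·(-3) + 0.8944·1 + 0.0000·3 = 2.2361.
u_2 = c_2 − 2.2361·e_1 = (-2.0000, -1.0000, 3.0000).
‖u_2‖ = 3.7417, so e_2 = (-0.5345, -0.2673, 0.8018).
e_1·c_3 = (-0.4472)·1 + 0.8944·(-4) + 0.0000·3 = -4.0249; e_2·c_3 = (-0.5345)·1 + (-0.2673)·(-4) + 0.8018·3 = 2.9399.
u_3 = c_3 + 4.0249·e_1 − 2.9399·e_2 = (0.7714, 0.3857, 0.6429).

u_3 = (0.7714, 0.3857, 0.6429)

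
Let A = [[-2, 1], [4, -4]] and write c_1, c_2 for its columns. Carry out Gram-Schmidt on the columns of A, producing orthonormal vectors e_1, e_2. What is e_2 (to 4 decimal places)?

e_2 = (-0.8944, -0.4472)

e_1 = c_1/‖c_1‖ = (-2, 4)/4.4721 = (-0.4472, 0.8944).
r_{12} = e_1·c_2 = -4.0249.
u_2 = c_2 + 4.0249·e_1 = (-0.8000, -0.4000).
‖u_2‖ = 0.8944, so e_2 = (-0.8944, -0.4472).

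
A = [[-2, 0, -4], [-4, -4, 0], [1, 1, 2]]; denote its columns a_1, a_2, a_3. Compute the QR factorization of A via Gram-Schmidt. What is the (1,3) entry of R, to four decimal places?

r_{13} = 2.1822

a_1 = (-2, -4, 1); ‖a_1‖ = 4.5826, so e_1 = (-0.4364, -0.8729, 0.2182).
r_{13} = e_1·a_3 = 2.1822.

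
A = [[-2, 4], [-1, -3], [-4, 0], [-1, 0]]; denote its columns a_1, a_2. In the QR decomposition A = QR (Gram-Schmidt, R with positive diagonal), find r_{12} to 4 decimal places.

r_{12} = -1.0660

a_1 = (-2, -1, -4, -1); ‖a_1‖ = 4.6904, so q_1 = (-0.4264, -0.2132, -0.8528, -0.2132).
r_{12} = q_1·a_2 = -1.0660.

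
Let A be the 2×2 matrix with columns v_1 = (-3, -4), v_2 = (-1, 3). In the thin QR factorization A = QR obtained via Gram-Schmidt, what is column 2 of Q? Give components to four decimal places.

e_2 = (-0.8000, 0.6000)

v_1 = (-3, -4); ‖v_1‖ = 5.0000, so e_1 = (-0.6000, -0.8000).
e_1·v_2 = (-0.6000)·(-1) + (-0.8000)·3 = -1.8000.
u_2 = v_2 + 1.8000·e_1 = (-2.0800, 1.5600).
‖u_2‖ = 2.6000, so e_2 = (-0.8000, 0.6000).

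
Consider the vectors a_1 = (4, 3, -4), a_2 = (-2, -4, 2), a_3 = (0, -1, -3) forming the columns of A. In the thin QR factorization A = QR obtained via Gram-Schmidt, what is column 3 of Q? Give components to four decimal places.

q_3 = (-0.7071, 0.0000, -0.7071)

a_1 = (4, 3, -4); ‖a_1‖ = 6.4031, so q_1 = (0.6247, 0.4685, -0.6247).
q_1·a_2 = 0.6247·(-2) + 0.4685·(-4) + (-0.6247)·2 = -4.3729.
u_2 = a_2 + 4.3729·q_1 = (0.7317, -1.9512, -0.7317).
‖u_2‖ = 2.2086, so q_2 = (0.3313, -0.8835, -0.3313).
q_1·a_3 = 0.6247·0 + 0.4685·(-1) + (-0.6247)·(-3) = 1.4056; q_2·a_3 = 0.3313·0 + (-0.8835)·(-1) + (-0.3313)·(-3) = 1.8773.
u_3 = a_3 − 1.4056·q_1 − 1.8773·q_2 = (-1.5000, 0.0000, -1.5000).
‖u_3‖ = 2.1213, so q_3 = (-0.7071, 0.0000, -0.7071).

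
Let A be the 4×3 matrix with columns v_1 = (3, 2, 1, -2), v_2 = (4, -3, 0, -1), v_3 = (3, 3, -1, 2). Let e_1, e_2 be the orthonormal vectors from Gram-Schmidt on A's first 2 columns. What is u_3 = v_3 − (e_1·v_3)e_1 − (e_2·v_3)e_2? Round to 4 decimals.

u_3 = (1.7426, 1.2921, -1.6238, 3.0941)

e_1 = v_1/‖v_1‖ = (3, 2, 1, -2)/4.2426 = (0.7071, 0.4714, 0.2357, -0.4714).
r_{12} = e_1·v_2 = 1.8856.
u_2 = v_2 − 1.8856·e_1 = (2.6667, -3.8889, -0.4444, -0.1111).
‖u_2‖ = 4.7376, so e_2 = (0.5629, -0.8209, -0.0938, -0.0235).
r_{13} = e_1·v_3 = 2.3570; r_{23} = e_2·v_3 = -0.7271.
u_3 = v_3 − 2.3570·e_1 + 0.7271·e_2 = (1.7426, 1.2921, -1.6238, 3.0941).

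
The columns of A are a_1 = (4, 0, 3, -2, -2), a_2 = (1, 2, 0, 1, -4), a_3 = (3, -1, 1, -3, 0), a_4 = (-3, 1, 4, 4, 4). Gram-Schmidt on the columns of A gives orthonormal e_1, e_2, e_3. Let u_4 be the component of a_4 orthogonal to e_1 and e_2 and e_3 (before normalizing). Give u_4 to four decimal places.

e_1 = a_1/‖a_1‖ = (4, 0, 3, -2, -2)/5.7446 = (0.6963, 0.0000, 0.5222, -0.3482, -0.3482).
r_{12} = e_1·a_2 = 1.7408.
u_2 = a_2 − 1.7408·e_1 = (-0.2121, 2.0000, -0.9091, 1.6061, -3.3939).
‖u_2‖ = 4.3554, so e_2 = (-0.0487, 0.4592, -0.2087, 0.3687, -0.7792).
r_{13} = e_1·a_3 = 3.6556; r_{23} = e_2·a_3 = -1.9203.
u_3 = a_3 − 3.6556·e_1 + 1.9203·e_2 = (0.3610, -0.1182, -1.3099, -1.0192, -0.2236).
‖u_3‖ = 1.7172, so e_3 = (0.2102, -0.0688, -0.7628, -0.5935, -0.1302).
r_{14} = e_1·a_4 = -2.7852; r_{24} = e_2·a_4 = -1.8716; r_{34} = e_3·a_4 = -6.6457.
u_4 = a_4 + 2.7852·e_1 + 1.8716·e_2 + 6.6457·e_3 = (0.2454, 1.4020, -0.0054, -0.2237, 0.7064).

u_4 = (0.2454, 1.4020, -0.0054, -0.2237, 0.7064)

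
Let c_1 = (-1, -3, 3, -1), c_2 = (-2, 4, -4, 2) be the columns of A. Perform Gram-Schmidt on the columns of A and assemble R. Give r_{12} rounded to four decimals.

r_{12} = -5.3666

e_1 = c_1/‖c_1‖ = (-1, -3, 3, -1)/4.4721 = (-0.2236, -0.6708, 0.6708, -0.2236).
r_{12} = e_1·c_2 = -5.3666.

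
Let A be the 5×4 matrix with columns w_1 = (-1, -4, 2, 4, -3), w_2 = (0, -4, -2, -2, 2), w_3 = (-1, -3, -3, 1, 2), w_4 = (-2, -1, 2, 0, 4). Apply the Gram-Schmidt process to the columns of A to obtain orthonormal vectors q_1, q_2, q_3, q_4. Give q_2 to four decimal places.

w_1 = (-1, -4, 2, 4, -3); ‖w_1‖ = 6.7823, so q_1 = (-0.1474, -0.5898, 0.2949, 0.5898, -0.4423).
q_1·w_2 = (-0.1474)·0 + (-0.5898)·(-4) + 0.2949·(-2) + 0.5898·(-2) + (-0.4423)·2 = -0.2949.
u_2 = w_2 + 0.2949·q_1 = (-0.0435, -4.1739, -1.9130, -1.8261, 1.8696).
‖u_2‖ = 5.2833, so q_2 = (-0.0082, -0.7900, -0.3621, -0.3456, 0.3539).

q_2 = (-0.0082, -0.7900, -0.3621, -0.3456, 0.3539)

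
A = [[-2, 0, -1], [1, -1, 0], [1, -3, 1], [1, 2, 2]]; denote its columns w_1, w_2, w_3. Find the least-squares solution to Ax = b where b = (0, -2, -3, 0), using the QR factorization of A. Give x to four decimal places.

x = (-0.0642, 0.8182, -0.5829)

e_1 = w_1/‖w_1‖ = (-2, 1, 1, 1)/2.6458 = (-0.7559, 0.3780, 0.3780, 0.3780).
r_{12} = e_1·w_2 = -0.7559.
u_2 = w_2 + 0.7559·e_1 = (-0.5714, -0.7143, -2.7143, 2.2857).
‖u_2‖ = 3.6645, so e_2 = (-0.1559, -0.1949, -0.7407, 0.6237).
r_{13} = e_1·w_3 = 1.8898; r_{23} = e_2·w_3 = 0.6627.
u_3 = w_3 − 1.8898·e_1 − 0.6627·e_2 = (0.5319, -0.5851, 0.7766, 0.8723).
‖u_3‖ = 1.4104, so e_3 = (0.3771, -0.4148, 0.5506, 0.6185).
Qᵀb = (-1.8898, 2.6119, -0.8221).
Back-substitute: x_3 = -0.8221/1.4104 = -0.5829.
x_2 = (2.6119 − 0.6627·(-0.5829))/3.6645 = 0.8182.
x_1 = (-1.8898 + 0.7559·0.8182 − 1.8898·(-0.5829))/2.6458 = -0.0642.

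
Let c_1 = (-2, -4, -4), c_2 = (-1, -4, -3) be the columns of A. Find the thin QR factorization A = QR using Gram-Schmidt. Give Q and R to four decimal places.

Q = [[-0.3333, 0.6667], [-0.6667, -0.6667], [-0.6667, 0.3333]], R = [[6.0000, 5.0000], [0.0000, 1.0000]]

c_1 = (-2, -4, -4); ‖c_1‖ = 6.0000, so e_1 = (-0.3333, -0.6667, -0.6667).
e_1·c_2 = (-0.3333)·(-1) + (-0.6667)·(-4) + (-0.6667)·(-3) = 5.0000.
u_2 = c_2 − 5.0000·e_1 = (0.6667, -0.6667, 0.3333).
‖u_2‖ = 1.0000, so e_2 = (0.6667, -0.6667, 0.3333).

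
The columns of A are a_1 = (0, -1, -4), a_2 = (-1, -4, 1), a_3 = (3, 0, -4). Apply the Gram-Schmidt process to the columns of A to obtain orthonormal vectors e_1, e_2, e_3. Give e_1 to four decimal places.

e_1 = (0.0000, -0.2425, -0.9701)

a_1 = (0, -1, -4); ‖a_1‖ = 4.1231, so e_1 = (0.0000, -0.2425, -0.9701).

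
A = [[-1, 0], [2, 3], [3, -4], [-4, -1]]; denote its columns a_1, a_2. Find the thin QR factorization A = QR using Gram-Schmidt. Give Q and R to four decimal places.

Q = [[-0.1826, -0.0131], [0.3651, 0.6161], [0.5477, -0.7472], [-0.7303, -0.2491]], R = [[5.4772, -0.3651], [0.0000, 5.0859]]

a_1 = (-1, 2, 3, -4); ‖a_1‖ = 5.4772, so e_1 = (-0.1826, 0.3651, 0.5477, -0.7303).
e_1·a_2 = (-0.1826)·0 + 0.3651·3 + 0.5477·(-4) + (-0.7303)·(-1) = -0.3651.
u_2 = a_2 + 0.3651·e_1 = (-0.0667, 3.1333, -3.8000, -1.2667).
‖u_2‖ = 5.0859, so e_2 = (-0.0131, 0.6161, -0.7472, -0.2491).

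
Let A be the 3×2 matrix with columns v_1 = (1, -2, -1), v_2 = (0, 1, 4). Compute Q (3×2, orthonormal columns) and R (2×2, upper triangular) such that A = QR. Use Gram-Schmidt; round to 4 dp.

Q = [[0.4082, 0.3015], [-0.8165, -0.3015], [-0.4082, 0.9045]], R = [[2.4495, -2.4495], [0.0000, 3.3166]]

q_1 = v_1/‖v_1‖ = (1, -2, -1)/2.4495 = (0.4082, -0.8165, -0.4082).
r_{12} = q_1·v_2 = -2.4495.
u_2 = v_2 + 2.4495·q_1 = (1.0000, -1.0000, 3.0000).
‖u_2‖ = 3.3166, so q_2 = (0.3015, -0.3015, 0.9045).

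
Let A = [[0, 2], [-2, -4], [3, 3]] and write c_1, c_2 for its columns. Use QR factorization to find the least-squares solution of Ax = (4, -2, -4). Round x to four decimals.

c_1 = (0, -2, 3); ‖c_1‖ = 3.6056, so e_1 = (0.0000, -0.5547, 0.8321).
e_1·c_2 = 0.0000·2 + (-0.5547)·(-4) + 0.8321·3 = 4.7150.
u_2 = c_2 − 4.7150·e_1 = (2.0000, -1.3846, -0.9231).
‖u_2‖ = 2.6018, so e_2 = (0.7687, -0.5322, -0.3548).
Qᵀb = (-2.2188, 5.5583).
Back-substitute: x_2 = 5.5583/2.6018 = 2.1364.
x_1 = (-2.2188 − 4.7150·2.1364)/3.6056 = -3.4091.

x = (-3.4091, 2.1364)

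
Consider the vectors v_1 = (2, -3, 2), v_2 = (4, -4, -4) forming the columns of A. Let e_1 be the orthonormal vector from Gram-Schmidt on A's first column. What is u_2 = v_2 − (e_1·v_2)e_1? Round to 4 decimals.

u_2 = (2.5882, -1.8824, -5.4118)

e_1 = v_1/‖v_1‖ = (2, -3, 2)/4.1231 = (0.4851, -0.7276, 0.4851).
r_{12} = e_1·v_2 = 2.9104.
u_2 = v_2 − 2.9104·e_1 = (2.5882, -1.8824, -5.4118).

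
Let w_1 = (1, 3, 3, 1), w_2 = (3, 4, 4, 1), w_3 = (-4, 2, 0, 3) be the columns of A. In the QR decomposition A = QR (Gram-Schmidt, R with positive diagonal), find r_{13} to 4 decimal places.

q_1 = w_1/‖w_1‖ = (1, 3, 3, 1)/4.4721 = (0.2236, 0.6708, 0.6708, 0.2236).
r_{13} = q_1·w_3 = 1.1180.

r_{13} = 1.1180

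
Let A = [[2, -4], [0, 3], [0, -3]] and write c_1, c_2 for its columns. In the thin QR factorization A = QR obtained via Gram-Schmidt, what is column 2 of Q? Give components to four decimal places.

c_1 = (2, 0, 0); ‖c_1‖ = 2.0000, so e_1 = (1.0000, 0.0000, 0.0000).
e_1·c_2 = 1.0000·(-4) + 0.0000·3 + 0.0000·(-3) = -4.0000.
u_2 = c_2 + 4.0000·e_1 = (0.0000, 3.0000, -3.0000).
‖u_2‖ = 4.2426, so e_2 = (0.0000, 0.7071, -0.7071).

e_2 = (0.0000, 0.7071, -0.7071)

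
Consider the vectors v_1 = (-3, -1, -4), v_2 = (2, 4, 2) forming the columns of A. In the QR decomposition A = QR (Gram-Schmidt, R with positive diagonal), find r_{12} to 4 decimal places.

r_{12} = -3.5301

v_1 = (-3, -1, -4); ‖v_1‖ = 5.0990, so e_1 = (-0.5883, -0.1961, -0.7845).
r_{12} = e_1·v_2 = -3.5301.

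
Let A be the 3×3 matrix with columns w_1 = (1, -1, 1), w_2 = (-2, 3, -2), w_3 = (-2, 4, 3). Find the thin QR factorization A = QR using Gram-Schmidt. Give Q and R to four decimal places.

w_1 = (1, -1, 1); ‖w_1‖ = 1.7321, so e_1 = (0.5774, -0.5774, 0.5774).
e_1·w_2 = 0.5774·(-2) + (-0.5774)·3 + 0.5774·(-2) = -4.0415.
u_2 = w_2 + 4.0415·e_1 = (0.3333, 0.6667, 0.3333).
‖u_2‖ = 0.8165, so e_2 = (0.4082, 0.8165, 0.4082).
e_1·w_3 = 0.5774·(-2) + (-0.5774)·4 + 0.5774·3 = -1.7321; e_2·w_3 = 0.4082·(-2) + 0.8165·4 + 0.4082·3 = 3.6742.
u_3 = w_3 + 1.7321·e_1 − 3.6742·e_2 = (-2.5000, 0.0000, 2.5000).
‖u_3‖ = 3.5355, so e_3 = (-0.7071, 0.0000, 0.7071).

Q = [[0.5774, 0.4082, -0.7071], [-0.5774, 0.8165, 0.0000], [0.5774, 0.4082, 0.7071]], R = [[1.7321, -4.0415, -1.7321], [0.0000, 0.8165, 3.6742], [0.0000, 0.0000, 3.5355]]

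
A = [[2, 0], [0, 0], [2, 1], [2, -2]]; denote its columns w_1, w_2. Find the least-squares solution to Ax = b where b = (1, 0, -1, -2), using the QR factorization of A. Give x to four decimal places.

x = (-0.2500, 0.5000)

w_1 = (2, 0, 2, 2); ‖w_1‖ = 3.4641, so e_1 = (0.5774, 0.0000, 0.5774, 0.5774).
e_1·w_2 = 0.5774·0 + 0.0000·0 + 0.5774·1 + 0.5774·(-2) = -0.5774.
u_2 = w_2 + 0.5774·e_1 = (0.3333, 0.0000, 1.3333, -1.6667).
‖u_2‖ = 2.1602, so e_2 = (0.1543, 0.0000, 0.6172, -0.7715).
Qᵀb = (-1.1547, 1.0801).
Back-substitute: x_2 = 1.0801/2.1602 = 0.5000.
x_1 = (-1.1547 + 0.5774·0.5000)/3.4641 = -0.2500.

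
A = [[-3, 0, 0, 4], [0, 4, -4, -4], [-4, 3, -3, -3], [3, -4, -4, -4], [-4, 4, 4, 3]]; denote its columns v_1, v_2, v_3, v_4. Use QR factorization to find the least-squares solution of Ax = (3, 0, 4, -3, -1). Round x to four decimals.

x = (-0.6382, -0.0421, -0.6195, 0.4037)

q_1 = v_1/‖v_1‖ = (-3, 0, -4, 3, -4)/7.0711 = (-0.4243, 0.0000, -0.5657, 0.4243, -0.5657).
r_{12} = q_1·v_2 = -5.6569.
u_2 = v_2 + 5.6569·q_1 = (-2.4000, 4.0000, -0.2000, -1.6000, 0.8000).
‖u_2‖ = 5.0000, so q_2 = (-0.4800, 0.8000, -0.0400, -0.3200, 0.1600).
r_{13} = q_1·v_3 = -2.2627; r_{23} = q_2·v_3 = -1.1600.
u_3 = v_3 + 2.2627·q_1 + 1.1600·q_2 = (-1.5168, -3.0720, -4.3264, -3.4112, 2.9056).
‖u_3‖ = 7.1088, so q_3 = (-0.2134, -0.4321, -0.6086, -0.4799, 0.4087).
r_{14} = q_1·v_4 = -3.3941; r_{24} = q_2·v_4 = -3.2400; r_{34} = q_3·v_4 = 5.8465.
u_4 = v_4 + 3.3941·q_1 + 3.2400·q_2 − 5.8465·q_3 = (2.2523, 1.1185, -1.4914, -0.7913, -0.7913).
‖u_4‖ = 3.1306, so q_4 = (0.7194, 0.3573, -0.4764, -0.2528, -0.2528).
Qᵀb = (-4.2426, -0.8000, -2.0437, 1.2638).
Back-substitute: x_4 = 1.2638/3.1306 = 0.4037.
x_3 = (-2.0437 − 5.8465·0.4037)/7.1088 = -0.6195.
x_2 = (-0.8000 + 1.1600·(-0.6195) + 3.2400·0.4037)/5.0000 = -0.0421.
x_1 = (-4.2426 + 5.6569·(-0.0421) + 2.2627·(-0.6195) + 3.3941·0.4037)/7.0711 = -0.6382.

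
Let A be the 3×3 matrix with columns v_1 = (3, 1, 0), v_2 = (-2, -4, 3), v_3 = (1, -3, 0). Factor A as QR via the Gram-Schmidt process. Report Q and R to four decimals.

v_1 = (3, 1, 0); ‖v_1‖ = 3.1623, so q_1 = (0.9487, 0.3162, 0.0000).
q_1·v_2 = 0.9487·(-2) + 0.3162·(-4) + 0.0000·3 = -3.1623.
u_2 = v_2 + 3.1623·q_1 = (1.0000, -3.0000, 3.0000).
‖u_2‖ = 4.3589, so q_2 = (0.2294, -0.6882, 0.6882).
q_1·v_3 = 0.9487·1 + 0.3162·(-3) + 0.0000·0 = 0.0000; q_2·v_3 = 0.2294·1 + (-0.6882)·(-3) + 0.6882·0 = 2.2942.
u_3 = v_3 + 0.0000·q_1 − 2.2942·q_2 = (0.4737, -1.4211, -1.5789).
‖u_3‖ = 2.1764, so q_3 = (0.2176, -0.6529, -0.7255).

Q = [[0.9487, 0.2294, 0.2176], [0.3162, -0.6882, -0.6529], [0.0000, 0.6882, -0.7255]], R = [[3.1623, -3.1623, 0.0000], [0.0000, 4.3589, 2.2942], [0.0000, 0.0000, 2.1764]]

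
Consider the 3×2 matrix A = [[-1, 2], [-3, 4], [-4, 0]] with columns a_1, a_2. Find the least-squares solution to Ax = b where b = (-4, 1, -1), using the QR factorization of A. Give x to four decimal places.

e_1 = a_1/‖a_1‖ = (-1, -3, -4)/5.0990 = (-0.1961, -0.5883, -0.7845).
r_{12} = e_1·a_2 = -2.7456.
u_2 = a_2 + 2.7456·e_1 = (1.4615, 2.3846, -2.1538).
‖u_2‖ = 3.5301, so e_2 = (0.4140, 0.6755, -0.6101).
Qᵀb = (0.9806, -0.3704).
Back-substitute: x_2 = -0.3704/3.5301 = -0.1049.
x_1 = (0.9806 + 2.7456·(-0.1049))/5.0990 = 0.1358.

x = (0.1358, -0.1049)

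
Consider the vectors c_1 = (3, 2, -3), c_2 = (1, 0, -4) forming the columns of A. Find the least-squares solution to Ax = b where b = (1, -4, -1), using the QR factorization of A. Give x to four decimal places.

x = (-0.7315, 0.9396)

e_1 = c_1/‖c_1‖ = (3, 2, -3)/4.6904 = (0.6396, 0.4264, -0.6396).
r_{12} = e_1·c_2 = 3.1980.
u_2 = c_2 − 3.1980·e_1 = (-1.0455, -1.3636, -1.9545).
‖u_2‖ = 2.6024, so e_2 = (-0.4017, -0.5240, -0.7510).
Qᵀb = (-0.4264, 2.4453).
Back-substitute: x_2 = 2.4453/2.6024 = 0.9396.
x_1 = (-0.4264 − 3.1980·0.9396)/4.6904 = -0.7315.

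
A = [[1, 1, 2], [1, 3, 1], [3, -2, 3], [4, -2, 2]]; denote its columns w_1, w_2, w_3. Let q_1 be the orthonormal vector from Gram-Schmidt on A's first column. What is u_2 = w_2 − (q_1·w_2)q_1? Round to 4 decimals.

u_2 = (1.3704, 3.3704, -0.8889, -0.5185)

w_1 = (1, 1, 3, 4); ‖w_1‖ = 5.1962, so q_1 = (0.1925, 0.1925, 0.5774, 0.7698).
q_1·w_2 = 0.1925·1 + 0.1925·3 + 0.5774·(-2) + 0.7698·(-2) = -1.9245.
u_2 = w_2 + 1.9245·q_1 = (1.3704, 3.3704, -0.8889, -0.5185).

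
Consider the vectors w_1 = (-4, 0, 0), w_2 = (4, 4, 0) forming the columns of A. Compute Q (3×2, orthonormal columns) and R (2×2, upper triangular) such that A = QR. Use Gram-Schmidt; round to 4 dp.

w_1 = (-4, 0, 0); ‖w_1‖ = 4.0000, so q_1 = (-1.0000, 0.0000, 0.0000).
q_1·w_2 = (-1.0000)·4 + 0.0000·4 + 0.0000·0 = -4.0000.
u_2 = w_2 + 4.0000·q_1 = (0.0000, 4.0000, 0.0000).
‖u_2‖ = 4.0000, so q_2 = (0.0000, 1.0000, 0.0000).

Q = [[-1.0000, 0.0000], [0.0000, 1.0000], [0.0000, 0.0000]], R = [[4.0000, -4.0000], [0.0000, 4.0000]]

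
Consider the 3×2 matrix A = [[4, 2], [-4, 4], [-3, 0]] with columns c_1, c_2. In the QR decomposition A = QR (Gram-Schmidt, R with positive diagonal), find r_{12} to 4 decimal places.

e_1 = c_1/‖c_1‖ = (4, -4, -3)/6.4031 = (0.6247, -0.6247, -0.4685).
r_{12} = e_1·c_2 = -1.2494.

r_{12} = -1.2494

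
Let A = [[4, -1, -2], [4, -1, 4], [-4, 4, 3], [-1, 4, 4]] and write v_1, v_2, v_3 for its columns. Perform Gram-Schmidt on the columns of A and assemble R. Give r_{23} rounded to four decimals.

r_{23} = 5.0508

q_1 = v_1/‖v_1‖ = (4, 4, -4, -1)/7.0000 = (0.5714, 0.5714, -0.5714, -0.1429).
r_{12} = q_1·v_2 = -4.0000.
u_2 = v_2 + 4.0000·q_1 = (1.2857, 1.2857, 1.7143, 3.4286).
‖u_2‖ = 4.2426, so q_2 = (0.3030, 0.3030, 0.4041, 0.8081).
r_{23} = q_2·v_3 = 5.0508.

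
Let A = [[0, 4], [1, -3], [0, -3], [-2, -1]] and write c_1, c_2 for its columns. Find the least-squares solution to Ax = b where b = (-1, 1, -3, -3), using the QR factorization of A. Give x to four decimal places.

c_1 = (0, 1, 0, -2); ‖c_1‖ = 2.2361, so q_1 = (0.0000, 0.4472, 0.0000, -0.8944).
q_1·c_2 = 0.0000·4 + 0.4472·(-3) + 0.0000·(-3) + (-0.8944)·(-1) = -0.4472.
u_2 = c_2 + 0.4472·q_1 = (4.0000, -2.8000, -3.0000, -1.4000).
‖u_2‖ = 5.8992, so q_2 = (0.6781, -0.4746, -0.5085, -0.2373).
Qᵀb = (3.1305, 1.0849).
Back-substitute: x_2 = 1.0849/5.8992 = 0.1839.
x_1 = (3.1305 + 0.4472·0.1839)/2.2361 = 1.4368.

x = (1.4368, 0.1839)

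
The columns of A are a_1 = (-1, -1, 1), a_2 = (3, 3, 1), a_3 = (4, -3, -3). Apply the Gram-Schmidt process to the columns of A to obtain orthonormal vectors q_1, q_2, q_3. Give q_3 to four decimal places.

q_3 = (0.7071, -0.7071, 0.0000)

a_1 = (-1, -1, 1); ‖a_1‖ = 1.7321, so q_1 = (-0.5774, -0.5774, 0.5774).
q_1·a_2 = (-0.5774)·3 + (-0.5774)·3 + 0.5774·1 = -2.8868.
u_2 = a_2 + 2.8868·q_1 = (1.3333, 1.3333, 2.6667).
‖u_2‖ = 3.2660, so q_2 = (0.4082, 0.4082, 0.8165).
q_1·a_3 = (-0.5774)·4 + (-0.5774)·(-3) + 0.5774·(-3) = -2.3094; q_2·a_3 = 0.4082·4 + 0.4082·(-3) + 0.8165·(-3) = -2.0412.
u_3 = a_3 + 2.3094·q_1 + 2.0412·q_2 = (3.5000, -3.5000, 0.0000).
‖u_3‖ = 4.9497, so q_3 = (0.7071, -0.7071, 0.0000).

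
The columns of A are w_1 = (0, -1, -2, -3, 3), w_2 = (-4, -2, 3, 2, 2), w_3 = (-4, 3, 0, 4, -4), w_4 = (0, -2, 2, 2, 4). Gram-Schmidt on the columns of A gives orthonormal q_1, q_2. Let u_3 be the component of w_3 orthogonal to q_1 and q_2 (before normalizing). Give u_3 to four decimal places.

u_3 = (-3.4156, 2.1437, -2.7353, 0.2623, -0.8467)

w_1 = (0, -1, -2, -3, 3); ‖w_1‖ = 4.7958, so q_1 = (0.0000, -0.2085, -0.4170, -0.6255, 0.6255).
q_1·w_2 = 0.0000·(-4) + (-0.2085)·(-2) + (-0.4170)·3 + (-0.6255)·2 + 0.6255·2 = -0.8341.
u_2 = w_2 + 0.8341·q_1 = (-4.0000, -2.1739, 2.6522, 1.4783, 2.5217).
‖u_2‖ = 6.0253, so q_2 = (-0.6639, -0.3608, 0.4402, 0.2453, 0.4185).
q_1·w_3 = 0.0000·(-4) + (-0.2085)·3 + (-0.4170)·0 + (-0.6255)·4 + 0.6255·(-4) = -5.6299; q_2·w_3 = (-0.6639)·(-4) + (-0.3608)·3 + 0.4402·0 + 0.2453·4 + 0.4185·(-4) = 0.8803.
u_3 = w_3 + 5.6299·q_1 − 0.8803·q_2 = (-3.4156, 2.1437, -2.7353, 0.2623, -0.8467).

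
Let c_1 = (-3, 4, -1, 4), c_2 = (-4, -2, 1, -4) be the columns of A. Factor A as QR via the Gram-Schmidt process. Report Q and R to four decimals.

q_1 = c_1/‖c_1‖ = (-3, 4, -1, 4)/6.4807 = (-0.4629, 0.6172, -0.1543, 0.6172).
r_{12} = q_1·c_2 = -2.0059.
u_2 = c_2 + 2.0059·q_1 = (-4.9286, -0.7619, 0.6905, -2.7619).
‖u_2‖ = 5.7425, so q_2 = (-0.8583, -0.1327, 0.1202, -0.4810).

Q = [[-0.4629, -0.8583], [0.6172, -0.1327], [-0.1543, 0.1202], [0.6172, -0.4810]], R = [[6.4807, -2.0059], [0.0000, 5.7425]]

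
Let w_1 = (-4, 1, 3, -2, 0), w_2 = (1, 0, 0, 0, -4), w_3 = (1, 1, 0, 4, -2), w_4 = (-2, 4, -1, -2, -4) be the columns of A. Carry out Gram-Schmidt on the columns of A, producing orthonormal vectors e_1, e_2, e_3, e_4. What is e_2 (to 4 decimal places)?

e_2 = (0.1150, 0.0329, 0.0986, -0.0657, -0.9857)

w_1 = (-4, 1, 3, -2, 0); ‖w_1‖ = 5.4772, so e_1 = (-0.7303, 0.1826, 0.5477, -0.3651, 0.0000).
e_1·w_2 = (-0.7303)·1 + 0.1826·0 + 0.5477·0 + (-0.3651)·0 + 0.0000·(-4) = -0.7303.
u_2 = w_2 + 0.7303·e_1 = (0.4667, 0.1333, 0.4000, -0.2667, -4.0000).
‖u_2‖ = 4.0579, so e_2 = (0.1150, 0.0329, 0.0986, -0.0657, -0.9857).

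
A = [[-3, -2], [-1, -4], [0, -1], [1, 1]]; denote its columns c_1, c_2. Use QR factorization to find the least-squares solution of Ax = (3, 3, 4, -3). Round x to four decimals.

x = (-0.4545, -0.9091)

e_1 = c_1/‖c_1‖ = (-3, -1, 0, 1)/3.3166 = (-0.9045, -0.3015, 0.0000, 0.3015).
r_{12} = e_1·c_2 = 3.3166.
u_2 = c_2 − 3.3166·e_1 = (1.0000, -3.0000, -1.0000, 0.0000).
‖u_2‖ = 3.3166, so e_2 = (0.3015, -0.9045, -0.3015, 0.0000).
Qᵀb = (-4.5227, -3.0151).
Back-substitute: x_2 = -3.0151/3.3166 = -0.9091.
x_1 = (-4.5227 − 3.3166·(-0.9091))/3.3166 = -0.4545.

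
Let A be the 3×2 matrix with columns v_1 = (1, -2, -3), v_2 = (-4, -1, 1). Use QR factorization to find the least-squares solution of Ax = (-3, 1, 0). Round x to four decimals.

x = (-0.1542, 0.5683)

v_1 = (1, -2, -3); ‖v_1‖ = 3.7417, so q_1 = (0.2673, -0.5345, -0.8018).
q_1·v_2 = 0.2673·(-4) + (-0.5345)·(-1) + (-0.8018)·1 = -1.3363.
u_2 = v_2 + 1.3363·q_1 = (-3.6429, -1.7143, -0.0714).
‖u_2‖ = 4.0267, so q_2 = (-0.9047, -0.4257, -0.0177).
Qᵀb = (-1.3363, 2.2883).
Back-substitute: x_2 = 2.2883/4.0267 = 0.5683.
x_1 = (-1.3363 + 1.3363·0.5683)/3.7417 = -0.1542.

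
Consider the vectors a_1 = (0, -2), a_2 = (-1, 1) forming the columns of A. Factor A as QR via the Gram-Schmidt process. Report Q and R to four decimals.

a_1 = (0, -2); ‖a_1‖ = 2.0000, so q_1 = (0.0000, -1.0000).
q_1·a_2 = 0.0000·(-1) + (-1.0000)·1 = -1.0000.
u_2 = a_2 + 1.0000·q_1 = (-1.0000, 0.0000).
‖u_2‖ = 1.0000, so q_2 = (-1.0000, 0.0000).

Q = [[0.0000, -1.0000], [-1.0000, 0.0000]], R = [[2.0000, -1.0000], [0.0000, 1.0000]]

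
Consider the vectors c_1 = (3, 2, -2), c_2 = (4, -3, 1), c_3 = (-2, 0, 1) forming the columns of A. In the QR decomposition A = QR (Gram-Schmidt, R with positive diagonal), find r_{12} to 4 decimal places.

q_1 = c_1/‖c_1‖ = (3, 2, -2)/4.1231 = (0.7276, 0.4851, -0.4851).
r_{12} = q_1·c_2 = 0.9701.

r_{12} = 0.9701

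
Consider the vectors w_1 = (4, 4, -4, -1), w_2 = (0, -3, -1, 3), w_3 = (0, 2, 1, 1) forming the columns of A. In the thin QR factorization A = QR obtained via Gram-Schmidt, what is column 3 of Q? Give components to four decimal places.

w_1 = (4, 4, -4, -1); ‖w_1‖ = 7.0000, so e_1 = (0.5714, 0.5714, -0.5714, -0.1429).
e_1·w_2 = 0.5714·0 + 0.5714·(-3) + (-0.5714)·(-1) + (-0.1429)·3 = -1.5714.
u_2 = w_2 + 1.5714·e_1 = (0.8980, -2.1020, -1.8980, 2.7755).
‖u_2‖ = 4.0658, so e_2 = (0.2209, -0.5170, -0.4668, 0.6827).
e_1·w_3 = 0.5714·0 + 0.5714·2 + (-0.5714)·1 + (-0.1429)·1 = 0.4286; e_2·w_3 = 0.2209·0 + (-0.5170)·2 + (-0.4668)·1 + 0.6827·1 = -0.8182.
u_3 = w_3 − 0.4286·e_1 + 0.8182·e_2 = (-0.0642, 1.3321, 0.8630, 1.6198).
‖u_3‖ = 2.2687, so e_3 = (-0.0283, 0.5872, 0.3804, 0.7140).

e_3 = (-0.0283, 0.5872, 0.3804, 0.7140)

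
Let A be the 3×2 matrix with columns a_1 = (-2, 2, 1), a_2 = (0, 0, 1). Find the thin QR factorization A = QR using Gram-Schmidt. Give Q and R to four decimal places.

Q = [[-0.6667, 0.2357], [0.6667, -0.2357], [0.3333, 0.9428]], R = [[3.0000, 0.3333], [0.0000, 0.9428]]

a_1 = (-2, 2, 1); ‖a_1‖ = 3.0000, so q_1 = (-0.6667, 0.6667, 0.3333).
q_1·a_2 = (-0.6667)·0 + 0.6667·0 + 0.3333·1 = 0.3333.
u_2 = a_2 − 0.3333·q_1 = (0.2222, -0.2222, 0.8889).
‖u_2‖ = 0.9428, so q_2 = (0.2357, -0.2357, 0.9428).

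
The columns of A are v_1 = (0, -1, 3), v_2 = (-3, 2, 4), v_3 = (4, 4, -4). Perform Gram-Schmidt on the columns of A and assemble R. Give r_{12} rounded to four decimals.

v_1 = (0, -1, 3); ‖v_1‖ = 3.1623, so e_1 = (0.0000, -0.3162, 0.9487).
r_{12} = e_1·v_2 = 3.1623.

r_{12} = 3.1623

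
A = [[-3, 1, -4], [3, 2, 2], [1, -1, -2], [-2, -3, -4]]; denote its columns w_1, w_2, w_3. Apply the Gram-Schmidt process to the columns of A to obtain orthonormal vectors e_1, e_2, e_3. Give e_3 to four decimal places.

e_3 = (-0.5166, -0.4477, -0.6888, -0.2411)

e_1 = w_1/‖w_1‖ = (-3, 3, 1, -2)/4.7958 = (-0.6255, 0.6255, 0.2085, -0.4170).
r_{12} = e_1·w_2 = 1.6681.
u_2 = w_2 − 1.6681·e_1 = (2.0435, 0.9565, -1.3478, -2.3043).
‖u_2‖ = 3.4953, so e_2 = (0.5846, 0.2737, -0.3856, -0.6593).
r_{13} = e_1·w_3 = 5.0043; r_{23} = e_2·w_3 = 1.6171.
u_3 = w_3 − 5.0043·e_1 − 1.6171·e_2 = (-1.8149, -1.5730, -2.4199, -0.8470).
‖u_3‖ = 3.5131, so e_3 = (-0.5166, -0.4477, -0.6888, -0.2411).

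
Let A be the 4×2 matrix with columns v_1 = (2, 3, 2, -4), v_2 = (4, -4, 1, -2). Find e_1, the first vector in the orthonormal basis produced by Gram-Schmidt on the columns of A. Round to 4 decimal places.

e_1 = (0.3482, 0.5222, 0.3482, -0.6963)

e_1 = v_1/‖v_1‖ = (2, 3, 2, -4)/5.7446 = (0.3482, 0.5222, 0.3482, -0.6963).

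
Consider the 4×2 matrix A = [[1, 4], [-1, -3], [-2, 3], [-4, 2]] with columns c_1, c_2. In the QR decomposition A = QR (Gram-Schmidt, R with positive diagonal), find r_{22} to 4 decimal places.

e_1 = c_1/‖c_1‖ = (1, -1, -2, -4)/4.6904 = (0.2132, -0.2132, -0.4264, -0.8528).
r_{12} = e_1·c_2 = -1.4924.
u_2 = c_2 + 1.4924·e_1 = (4.3182, -3.3182, 2.3636, 0.7273).
r_{22} = ‖u_2‖ = 5.9810.

r_{22} = 5.9810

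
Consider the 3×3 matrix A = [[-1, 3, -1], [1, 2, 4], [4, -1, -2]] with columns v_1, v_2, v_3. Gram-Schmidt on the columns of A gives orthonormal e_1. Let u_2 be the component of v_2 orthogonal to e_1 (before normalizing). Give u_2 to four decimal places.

u_2 = (2.7222, 2.2778, 0.1111)

v_1 = (-1, 1, 4); ‖v_1‖ = 4.2426, so e_1 = (-0.2357, 0.2357, 0.9428).
e_1·v_2 = (-0.2357)·3 + 0.2357·2 + 0.9428·(-1) = -1.1785.
u_2 = v_2 + 1.1785·e_1 = (2.7222, 2.2778, 0.1111).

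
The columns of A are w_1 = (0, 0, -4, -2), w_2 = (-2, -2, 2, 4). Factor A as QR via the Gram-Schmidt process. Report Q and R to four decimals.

Q = [[0.0000, -0.5130], [0.0000, -0.5130], [-0.8944, -0.3078], [-0.4472, 0.6156]], R = [[4.4721, -3.5777], [0.0000, 3.8987]]

w_1 = (0, 0, -4, -2); ‖w_1‖ = 4.4721, so e_1 = (0.0000, 0.0000, -0.8944, -0.4472).
e_1·w_2 = 0.0000·(-2) + 0.0000·(-2) + (-0.8944)·2 + (-0.4472)·4 = -3.5777.
u_2 = w_2 + 3.5777·e_1 = (-2.0000, -2.0000, -1.2000, 2.4000).
‖u_2‖ = 3.8987, so e_2 = (-0.5130, -0.5130, -0.3078, 0.6156).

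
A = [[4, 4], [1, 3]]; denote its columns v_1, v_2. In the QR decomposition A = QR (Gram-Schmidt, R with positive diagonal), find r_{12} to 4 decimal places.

v_1 = (4, 1); ‖v_1‖ = 4.1231, so q_1 = (0.9701, 0.2425).
r_{12} = q_1·v_2 = 4.6082.

r_{12} = 4.6082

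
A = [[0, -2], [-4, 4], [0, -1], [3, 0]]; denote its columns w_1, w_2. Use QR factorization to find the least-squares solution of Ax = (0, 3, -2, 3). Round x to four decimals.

x = (0.5985, 1.1227)

e_1 = w_1/‖w_1‖ = (0, -4, 0, 3)/5.0000 = (0.0000, -0.8000, 0.0000, 0.6000).
r_{12} = e_1·w_2 = -3.2000.
u_2 = w_2 + 3.2000·e_1 = (-2.0000, 1.4400, -1.0000, 1.9200).
‖u_2‖ = 3.2802, so e_2 = (-0.6097, 0.4390, -0.3049, 0.5853).
Qᵀb = (-0.6000, 3.6827).
Back-substitute: x_2 = 3.6827/3.2802 = 1.1227.
x_1 = (-0.6000 + 3.2000·1.1227)/5.0000 = 0.5985.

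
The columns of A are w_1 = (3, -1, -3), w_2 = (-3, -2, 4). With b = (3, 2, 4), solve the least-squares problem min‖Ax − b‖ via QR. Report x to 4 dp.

w_1 = (3, -1, -3); ‖w_1‖ = 4.3589, so q_1 = (0.6882, -0.2294, -0.6882).
q_1·w_2 = 0.6882·(-3) + (-0.2294)·(-2) + (-0.6882)·4 = -4.3589.
u_2 = w_2 + 4.3589·q_1 = (0.0000, -3.0000, 1.0000).
‖u_2‖ = 3.1623, so q_2 = (0.0000, -0.9487, 0.3162).
Qᵀb = (-1.1471, -0.6325).
Back-substitute: x_2 = -0.6325/3.1623 = -0.2000.
x_1 = (-1.1471 + 4.3589·(-0.2000))/4.3589 = -0.4632.

x = (-0.4632, -0.2000)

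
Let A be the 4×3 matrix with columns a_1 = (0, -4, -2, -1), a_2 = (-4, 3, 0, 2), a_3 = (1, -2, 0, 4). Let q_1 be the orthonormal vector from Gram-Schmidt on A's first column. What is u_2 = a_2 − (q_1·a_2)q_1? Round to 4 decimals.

a_1 = (0, -4, -2, -1); ‖a_1‖ = 4.5826, so q_1 = (0.0000, -0.8729, -0.4364, -0.2182).
q_1·a_2 = 0.0000·(-4) + (-0.8729)·3 + (-0.4364)·0 + (-0.2182)·2 = -3.0551.
u_2 = a_2 + 3.0551·q_1 = (-4.0000, 0.3333, -1.3333, 1.3333).

u_2 = (-4.0000, 0.3333, -1.3333, 1.3333)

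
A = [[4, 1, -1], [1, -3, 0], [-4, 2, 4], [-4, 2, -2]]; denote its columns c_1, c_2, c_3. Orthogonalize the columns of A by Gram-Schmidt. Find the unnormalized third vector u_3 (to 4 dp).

u_3 = (0.0913, 0.1096, 3.0594, -2.9406)

c_1 = (4, 1, -4, -4); ‖c_1‖ = 7.0000, so e_1 = (0.5714, 0.1429, -0.5714, -0.5714).
e_1·c_2 = 0.5714·1 + 0.1429·(-3) + (-0.5714)·2 + (-0.5714)·2 = -2.1429.
u_2 = c_2 + 2.1429·e_1 = (2.2245, -2.6939, 0.7755, 0.7755).
‖u_2‖ = 3.6617, so e_2 = (0.6075, -0.7357, 0.2118, 0.2118).
e_1·c_3 = 0.5714·(-1) + 0.1429·0 + (-0.5714)·4 + (-0.5714)·(-2) = -1.7143; e_2·c_3 = 0.6075·(-1) + (-0.7357)·0 + 0.2118·4 + 0.2118·(-2) = -0.1839.
u_3 = c_3 + 1.7143·e_1 + 0.1839·e_2 = (0.0913, 0.1096, 3.0594, -2.9406).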